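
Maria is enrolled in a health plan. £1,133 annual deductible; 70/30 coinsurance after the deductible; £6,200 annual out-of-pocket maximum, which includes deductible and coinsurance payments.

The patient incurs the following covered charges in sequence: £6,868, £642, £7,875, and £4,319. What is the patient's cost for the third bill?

£2,362.50

Claim 1 (£6,868): deductible takes £1,133, £5,735 remains; patient's 30% is £1,720.50. Cost to patient: £2,853.50. OOP to date £2,853.50.
Claim 2 (£642): deductible met; 30% of £642 = £192.60. Patient pays £192.60; OOP now £3,046.10.
Claim 3 (£7,875): deductible already satisfied, so patient's share is 30% × £7,875 = £2,362.50. Patient pays £2,362.50; OOP now £5,408.60.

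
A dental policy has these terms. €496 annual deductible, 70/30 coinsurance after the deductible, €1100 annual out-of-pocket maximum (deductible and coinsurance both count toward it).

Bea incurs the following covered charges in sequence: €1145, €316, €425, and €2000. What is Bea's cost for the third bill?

Bill 1, €1145: €496 to deductible, leaving €649; coinsurance €649 × 30% = €194.70. Cost to patient: €690.70. OOP to date €690.70.
Bill 2, €316: deductible already satisfied, so patient's share is 30% × €316 = €94.80. Patient owes €94.80 (running OOP €785.50).
Bill 3, €425: 30% coinsurance on €425 = €127.50. Patient owes €127.50 (running OOP €913).

€127.50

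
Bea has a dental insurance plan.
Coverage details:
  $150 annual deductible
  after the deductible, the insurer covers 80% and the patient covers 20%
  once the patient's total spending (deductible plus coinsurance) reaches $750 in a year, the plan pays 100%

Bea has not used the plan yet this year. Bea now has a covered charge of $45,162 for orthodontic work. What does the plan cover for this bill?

Nothing has been paid toward the $150 deductible, so the first $150 of this charge is applied there.
That leaves $45,162 − $150 = $45,012 for coinsurance.
Coinsurance: $45,012 × 20% = $9,002.40.
Patient responsibility before any cap: $150 + $9,002.40 = $9,152.40.
Adding $9,152.40 to the $0 already spent would give $9,152.40, which exceeds the $750 cap; the patient pays just $750 − $0 = $750.
The plan picks up $45,162 − $750 = $44,412.

$44,412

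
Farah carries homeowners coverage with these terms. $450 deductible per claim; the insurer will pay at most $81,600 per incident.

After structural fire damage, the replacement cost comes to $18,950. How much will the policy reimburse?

Subtract the deductible: $18,950 − $450 = $18,500.
That's under the $81,600 cap, so the insurer reimburses the full $18,500.

$18,500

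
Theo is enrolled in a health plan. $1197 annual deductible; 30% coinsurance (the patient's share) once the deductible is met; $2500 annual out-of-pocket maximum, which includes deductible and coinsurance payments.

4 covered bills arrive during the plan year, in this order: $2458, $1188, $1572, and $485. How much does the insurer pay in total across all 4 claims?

Claim 1 — $2458: deductible takes $1197, $1261 remains; patient's 30% is $378.30. Patient pays $1575.30; OOP now $1575.30. Plan pays $2458 − $1575.30 = $882.70.
Claim 2 — $1188: deductible met; 30% of $1188 = $356.40. Patient pays $356.40; OOP now $1931.70. Plan pays $1188 − $356.40 = $831.60.
Claim 3 — $1572: 30% coinsurance on $1572 = $471.60. Patient owes $471.60 (running OOP $2403.30). Plan pays $1572 − $471.60 = $1100.40.
Claim 4 — $485: deductible met; 30% of $485 = $145.50. That would push OOP to $2548.80, over the $2500 cap, so patient pays $2500 − $2403.30 = $96.70. Plan pays $485 − $96.70 = $388.30.
Insurer total: $882.70 + $831.60 + $1100.40 + $388.30 = $3203.

$3203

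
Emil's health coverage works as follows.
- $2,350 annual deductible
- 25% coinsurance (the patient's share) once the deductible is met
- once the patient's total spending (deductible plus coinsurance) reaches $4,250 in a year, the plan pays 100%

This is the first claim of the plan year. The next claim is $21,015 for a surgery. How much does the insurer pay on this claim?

Nothing has been paid toward the $2,350 deductible, so the first $2,350 of this charge is applied there.
The remaining $18,665 (= $21,015 − $2,350) moves to coinsurance.
Coinsurance: $18,665 × 25% = $4,666.25.
Patient responsibility before any cap: $2,350 + $4,666.25 = $7,016.25.
Year-to-date out-of-pocket would reach $0 + $7,016.25 = $7,016.25, above the $4,250 maximum, so the patient pays only $4,250 − $0 = $4,250.
The insurer covers the remainder: $21,015 − $4,250 = $16,765.

$16,765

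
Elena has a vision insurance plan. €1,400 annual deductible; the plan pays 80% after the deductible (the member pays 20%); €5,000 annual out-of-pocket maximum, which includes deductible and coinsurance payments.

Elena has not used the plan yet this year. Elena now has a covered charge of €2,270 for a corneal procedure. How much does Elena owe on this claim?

Deductible not yet touched, so the first €1,400 of the bill goes to the deductible.
That leaves €2,270 − €1,400 = €870 for coinsurance.
Coinsurance: €870 × 20% = €174.
Member responsibility before any cap: €1,400 + €174 = €1,574.
Year-to-date out-of-pocket becomes €0 + €1,574 = €1,574, still under the €5,000 maximum, so no cap applies.

€1,574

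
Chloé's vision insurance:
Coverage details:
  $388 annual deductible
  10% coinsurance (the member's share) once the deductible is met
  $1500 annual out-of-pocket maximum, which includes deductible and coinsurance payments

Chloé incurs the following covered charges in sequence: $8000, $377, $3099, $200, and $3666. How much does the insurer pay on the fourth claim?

Bill 1, $8000: deductible takes $388, $7612 remains; member's 10% is $761.20. Cost to member: $1149.20. OOP to date $1149.20. Plan pays $8000 − $1149.20 = $6850.80.
Bill 2, $377: deductible already satisfied, so member's share is 10% × $377 = $37.70. Cost to member: $37.70. OOP to date $1186.90. Insurer: $377 − $37.70 = $339.30.
Bill 3, $3099: 10% coinsurance on $3099 = $309.90. Member pays $309.90; OOP now $1496.80. Plan pays $3099 − $309.90 = $2789.10.
Bill 4, $200: deductible met; 10% of $200 = $20. Adding that to $1496.80 gives $1516.80, past the $1500 cap; member pays only $1500 − $1496.80 = $3.20. Insurer: $200 − $3.20 = $196.80.

$196.80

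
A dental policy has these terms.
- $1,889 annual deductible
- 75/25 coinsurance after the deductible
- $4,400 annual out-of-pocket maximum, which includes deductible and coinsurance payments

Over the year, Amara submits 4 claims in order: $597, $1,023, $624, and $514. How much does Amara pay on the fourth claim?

#1 ($597): fully absorbed by the deductible. Patient owes $597 (running OOP $597).
#2 ($1,023): fully absorbed by the deductible. Cost to patient: $1,023. OOP to date $1,620.
#3 ($624): deductible takes $269, $355 remains; coinsurance $355 × 25% = $88.75. Patient owes $357.75 (running OOP $1,977.75).
#4 ($514): deductible already satisfied, so patient's share is 25% × $514 = $128.50. Cost to patient: $128.50. OOP to date $2,106.25.

$128.50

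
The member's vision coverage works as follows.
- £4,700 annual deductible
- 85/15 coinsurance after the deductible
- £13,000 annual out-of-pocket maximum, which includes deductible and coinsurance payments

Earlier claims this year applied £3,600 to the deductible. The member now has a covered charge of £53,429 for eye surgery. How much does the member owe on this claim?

£3,600 of the £4,700 deductible is already met, leaving £1,100.
After the £1,100 deductible portion, £53,429 − £1,100 = £52,329 is subject to coinsurance.
15% of £52,329 = £7,849.35 falls to the member.
So the member owes £1,100 + £7,849.35 = £8,949.35 before any cap.
Year-to-date out-of-pocket becomes £3,600 + £8,949.35 = £12,549.35, still under the £13,000 maximum, so no cap applies.

£8,949.35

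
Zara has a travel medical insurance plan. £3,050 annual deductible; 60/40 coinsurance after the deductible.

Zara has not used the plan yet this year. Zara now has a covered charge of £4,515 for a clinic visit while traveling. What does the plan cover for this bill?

£879

Deductible not yet touched, so the first £3,050 of the bill goes to the deductible.
That leaves £4,515 − £3,050 = £1,465 for coinsurance.
40% of £1,465 = £586 falls to the traveler.
That puts the traveler's cost at £3,050 + £586 = £3,636.
Insurer pays the balance: £4,515 − £3,636 = £879.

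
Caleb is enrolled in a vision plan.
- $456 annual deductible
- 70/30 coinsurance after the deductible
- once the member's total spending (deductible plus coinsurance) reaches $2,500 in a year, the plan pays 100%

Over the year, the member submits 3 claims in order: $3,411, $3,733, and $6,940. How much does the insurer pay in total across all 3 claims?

$11,584

#1 ($3,411): deductible takes $456, $2,955 remains; coinsurance $2,955 × 30% = $886.50. Member pays $1,342.50; OOP now $1,342.50. Insurer: $3,411 − $1,342.50 = $2,068.50.
#2 ($3,733): deductible met; 30% of $3,733 = $1,119.90. Member owes $1,119.90 (running OOP $2,462.40). Insurer: $3,733 − $1,119.90 = $2,613.10.
#3 ($6,940): 30% coinsurance on $6,940 = $2,082. OOP would hit $4,544.40 > $2,500, so the cap limits the member to $2,500 − $2,462.40 = $37.60. Insurer: $6,940 − $37.60 = $6,902.40.
Insurer total = bills − member's total = $14,084 − $2,500 = $11,584.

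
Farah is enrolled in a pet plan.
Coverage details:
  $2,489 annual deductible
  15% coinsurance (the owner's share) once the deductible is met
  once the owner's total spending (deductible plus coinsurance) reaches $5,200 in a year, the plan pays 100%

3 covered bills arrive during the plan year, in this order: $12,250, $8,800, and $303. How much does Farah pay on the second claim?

Claim 1 ($12,250): $2,489 to deductible, leaving $9,761; coinsurance $9,761 × 15% = $1,464.15. Owner owes $3,953.15 (running OOP $3,953.15).
Claim 2 ($8,800): deductible already satisfied, so owner's share is 15% × $8,800 = $1,320. OOP would hit $5,273.15 > $5,200, so the cap limits the owner to $5,200 − $3,953.15 = $1,246.85.

$1,246.85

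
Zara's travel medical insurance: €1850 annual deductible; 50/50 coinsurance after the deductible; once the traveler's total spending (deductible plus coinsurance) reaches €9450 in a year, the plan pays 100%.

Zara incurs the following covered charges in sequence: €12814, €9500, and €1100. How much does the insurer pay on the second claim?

€7382

Claim 1 — €12814: €1850 finishes the deductible; €10964 goes to coinsurance; coinsurance €10964 × 50% = €5482. Traveler pays €7332; OOP now €7332. Insurer: €12814 − €7332 = €5482.
Claim 2 — €9500: deductible met; 50% of €9500 = €4750. Adding that to €7332 gives €12082, past the €9450 cap; traveler pays only €9450 − €7332 = €2118. Plan pays €9500 − €2118 = €7382.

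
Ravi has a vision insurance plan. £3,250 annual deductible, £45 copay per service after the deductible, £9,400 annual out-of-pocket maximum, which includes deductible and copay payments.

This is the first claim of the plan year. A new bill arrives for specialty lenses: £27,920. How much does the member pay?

£3,295

Deductible not yet touched, so the first £3,250 of the bill goes to the deductible.
After the £3,250 deductible portion, £27,920 − £3,250 = £24,670 is subject to the copay.
Copay on this service: £45.
That puts the member's cost at £3,250 + £45 = £3,295 before any cap.
Year-to-date out-of-pocket becomes £0 + £3,295 = £3,295, still under the £9,400 maximum, so no cap applies.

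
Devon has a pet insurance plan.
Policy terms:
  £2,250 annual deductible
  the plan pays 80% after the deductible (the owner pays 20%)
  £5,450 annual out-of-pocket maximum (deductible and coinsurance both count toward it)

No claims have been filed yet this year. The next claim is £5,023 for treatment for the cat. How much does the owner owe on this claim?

£2,804.60

Nothing has been paid toward the £2,250 deductible, so the first £2,250 of this charge is applied there.
The remaining £2,773 (= £5,023 − £2,250) moves to coinsurance.
Coinsurance: £2,773 × 20% = £554.60.
Owner responsibility before any cap: £2,250 + £554.60 = £2,804.60.
Cumulative spending £0 + £2,804.60 = £2,804.60 stays under the £5,450 maximum.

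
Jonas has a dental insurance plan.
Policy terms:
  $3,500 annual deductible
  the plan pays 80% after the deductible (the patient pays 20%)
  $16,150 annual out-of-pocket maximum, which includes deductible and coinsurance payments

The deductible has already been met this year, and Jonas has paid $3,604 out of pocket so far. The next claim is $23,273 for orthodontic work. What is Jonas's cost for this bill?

With the deductible met, the entire $23,273 is subject to coinsurance.
20% of $23,273 = $4,654.60 falls to the patient.
Cumulative spending $3,604 + $4,654.60 = $8,258.60 stays under the $16,150 maximum.

$4,654.60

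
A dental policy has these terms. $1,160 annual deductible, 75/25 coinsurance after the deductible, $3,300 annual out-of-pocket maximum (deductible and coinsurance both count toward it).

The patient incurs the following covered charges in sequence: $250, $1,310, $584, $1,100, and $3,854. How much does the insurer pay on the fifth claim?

$2,890.50

Claim 1 — $250: all of it applies to the deductible. Patient owes $250 (running OOP $250). Insurer: $250 − $250 = $0.
Claim 2 — $1,310: $910 to deductible, leaving $400; patient's 25% is $100. Cost to patient: $1,010. OOP to date $1,260. Plan pays $1,310 − $1,010 = $300.
Claim 3 — $584: deductible already satisfied, so patient's share is 25% × $584 = $146. Patient pays $146; OOP now $1,406. Insurer: $584 − $146 = $438.
Claim 4 — $1,100: deductible already satisfied, so patient's share is 25% × $1,100 = $275. Cost to patient: $275. OOP to date $1,681. Plan pays $1,100 − $275 = $825.
Claim 5 — $3,854: deductible already satisfied, so patient's share is 25% × $3,854 = $963.50. Patient pays $963.50; OOP now $2,644.50. Plan pays $3,854 − $963.50 = $2,890.50.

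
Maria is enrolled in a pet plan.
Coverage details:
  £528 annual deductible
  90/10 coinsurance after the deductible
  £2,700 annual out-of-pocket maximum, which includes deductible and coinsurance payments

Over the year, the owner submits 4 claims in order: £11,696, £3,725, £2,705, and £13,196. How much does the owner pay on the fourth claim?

£412.20

Claim 1 (£11,696): deductible takes £528, £11,168 remains; owner's 10% is £1,116.80. Owner pays £1,644.80; OOP now £1,644.80.
Claim 2 (£3,725): 10% coinsurance on £3,725 = £372.50. Cost to owner: £372.50. OOP to date £2,017.30.
Claim 3 (£2,705): deductible met; 10% of £2,705 = £270.50. Owner pays £270.50; OOP now £2,287.80.
Claim 4 (£13,196): deductible already satisfied, so owner's share is 10% × £13,196 = £1,319.60. That would push OOP to £3,607.40, over the £2,700 cap, so owner pays £2,700 − £2,287.80 = £412.20.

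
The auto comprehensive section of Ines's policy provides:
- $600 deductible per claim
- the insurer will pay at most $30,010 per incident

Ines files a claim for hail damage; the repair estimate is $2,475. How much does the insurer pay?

$1,875

After the deductible, $2,475 − $600 = $1,875 remains.
That's under the $30,010 cap, so the insurer reimburses the full $1,875.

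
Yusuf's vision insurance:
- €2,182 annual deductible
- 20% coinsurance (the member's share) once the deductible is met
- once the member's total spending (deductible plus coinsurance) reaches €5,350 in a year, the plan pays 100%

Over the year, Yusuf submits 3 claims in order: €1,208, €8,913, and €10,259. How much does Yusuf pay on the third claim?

Claim 1 — €1,208: fully absorbed by the deductible. Member owes €1,208 (running OOP €1,208).
Claim 2 — €8,913: €974 finishes the deductible; €7,939 goes to coinsurance; coinsurance €7,939 × 20% = €1,587.80. Member owes €2,561.80 (running OOP €3,769.80).
Claim 3 — €10,259: deductible already satisfied, so member's share is 20% × €10,259 = €2,051.80. Adding that to €3,769.80 gives €5,821.60, past the €5,350 cap; member pays only €5,350 − €3,769.80 = €1,580.20.

€1,580.20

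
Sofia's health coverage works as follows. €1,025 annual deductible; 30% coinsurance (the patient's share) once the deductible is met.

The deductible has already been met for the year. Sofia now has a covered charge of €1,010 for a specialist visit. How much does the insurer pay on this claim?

With the deductible met, the entire €1,010 is subject to coinsurance.
Patient's 30% share of €1,010 is €303.
The plan picks up €1,010 − €303 = €707.

€707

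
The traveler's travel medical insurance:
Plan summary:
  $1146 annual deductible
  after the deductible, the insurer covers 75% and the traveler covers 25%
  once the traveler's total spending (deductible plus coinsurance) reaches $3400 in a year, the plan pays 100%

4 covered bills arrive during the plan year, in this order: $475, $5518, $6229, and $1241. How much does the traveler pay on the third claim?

$1042.25

#1 ($475): entire amount goes to the deductible. Traveler pays $475; OOP now $475.
#2 ($5518): deductible takes $671, $4847 remains; coinsurance $4847 × 25% = $1211.75. Traveler owes $1882.75 (running OOP $2357.75).
#3 ($6229): deductible met; 25% of $6229 = $1557.25. Adding that to $2357.75 gives $3915, past the $3400 cap; traveler pays only $3400 − $2357.75 = $1042.25.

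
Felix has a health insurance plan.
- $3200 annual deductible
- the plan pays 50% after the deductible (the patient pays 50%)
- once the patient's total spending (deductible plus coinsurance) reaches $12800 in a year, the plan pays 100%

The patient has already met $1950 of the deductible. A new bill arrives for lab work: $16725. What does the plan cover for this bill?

$1950 of the $3200 deductible is already met, leaving $1250.
After the $1250 deductible portion, $16725 − $1250 = $15475 is subject to coinsurance.
Patient's 50% share of $15475 is $7737.50.
That puts the patient's cost at $1250 + $7737.50 = $8987.50 before any cap.
Year-to-date out-of-pocket becomes $1950 + $8987.50 = $10937.50, still under the $12800 maximum, so no cap applies.
The insurer covers the remainder: $16725 − $8987.50 = $7737.50.

$7737.50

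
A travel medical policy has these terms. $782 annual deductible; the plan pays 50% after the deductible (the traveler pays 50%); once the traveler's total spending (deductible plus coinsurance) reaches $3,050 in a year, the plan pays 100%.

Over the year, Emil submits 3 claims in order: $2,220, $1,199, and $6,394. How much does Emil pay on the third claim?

$949.50

Claim 1 ($2,220): $782 to deductible, leaving $1,438; 50% of $1,438 = $719. Traveler pays $1,501; OOP now $1,501.
Claim 2 ($1,199): 50% coinsurance on $1,199 = $599.50. Traveler pays $599.50; OOP now $2,100.50.
Claim 3 ($6,394): 50% coinsurance on $6,394 = $3,197. That would push OOP to $5,297.50, over the $3,050 cap, so traveler pays $3,050 − $2,100.50 = $949.50.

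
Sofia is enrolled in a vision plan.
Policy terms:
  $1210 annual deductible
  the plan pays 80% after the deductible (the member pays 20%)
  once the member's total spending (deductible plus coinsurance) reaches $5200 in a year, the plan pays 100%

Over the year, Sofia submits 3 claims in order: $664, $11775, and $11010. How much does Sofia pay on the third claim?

Claim 1 ($664): all of it applies to the deductible. Cost to member: $664. OOP to date $664.
Claim 2 ($11775): deductible takes $546, $11229 remains; member's 20% is $2245.80. Member pays $2791.80; OOP now $3455.80.
Claim 3 ($11010): deductible met; 20% of $11010 = $2202. OOP would hit $5657.80 > $5200, so the cap limits the member to $5200 − $3455.80 = $1744.20.

$1744.20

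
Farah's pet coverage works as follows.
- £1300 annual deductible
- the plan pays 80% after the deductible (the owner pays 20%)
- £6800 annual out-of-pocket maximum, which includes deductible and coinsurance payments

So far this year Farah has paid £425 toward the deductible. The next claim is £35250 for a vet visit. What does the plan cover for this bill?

Remaining deductible: £1300 − £425 = £875.
The remaining £34375 (= £35250 − £875) moves to coinsurance.
Coinsurance: £34375 × 20% = £6875.
So the owner owes £875 + £6875 = £7750 before any cap.
Year-to-date out-of-pocket would reach £425 + £7750 = £8175, above the £6800 maximum, so the owner pays only £6800 − £425 = £6375.
Insurer pays the balance: £35250 − £6375 = £28875.

£28875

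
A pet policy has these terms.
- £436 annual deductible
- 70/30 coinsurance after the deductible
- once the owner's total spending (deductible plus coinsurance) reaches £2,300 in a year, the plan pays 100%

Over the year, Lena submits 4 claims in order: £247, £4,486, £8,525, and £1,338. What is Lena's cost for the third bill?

£574.90

Claim 1 — £247: fully absorbed by the deductible. Owner pays £247; OOP now £247.
Claim 2 — £4,486: deductible takes £189, £4,297 remains; coinsurance £4,297 × 30% = £1,289.10. Owner owes £1,478.10 (running OOP £1,725.10).
Claim 3 — £8,525: deductible met; 30% of £8,525 = £2,557.50. Adding that to £1,725.10 gives £4,282.60, past the £2,300 cap; owner pays only £2,300 − £1,725.10 = £574.90.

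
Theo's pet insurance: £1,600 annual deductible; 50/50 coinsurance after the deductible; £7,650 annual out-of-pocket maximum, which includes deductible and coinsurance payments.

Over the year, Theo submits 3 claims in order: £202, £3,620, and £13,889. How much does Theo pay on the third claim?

#1 (£202): entire amount goes to the deductible. Owner pays £202; OOP now £202.
#2 (£3,620): £1,398 to deductible, leaving £2,222; 50% of £2,222 = £1,111. Owner pays £2,509; OOP now £2,711.
#3 (£13,889): deductible already satisfied, so owner's share is 50% × £13,889 = £6,944.50. OOP would hit £9,655.50 > £7,650, so the cap limits the owner to £7,650 − £2,711 = £4,939.

£4,939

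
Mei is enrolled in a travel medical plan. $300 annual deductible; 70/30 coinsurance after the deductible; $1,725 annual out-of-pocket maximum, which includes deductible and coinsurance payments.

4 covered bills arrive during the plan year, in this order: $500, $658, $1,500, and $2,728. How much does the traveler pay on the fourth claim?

$717.60

Bill 1, $500: deductible takes $300, $200 remains; coinsurance $200 × 30% = $60. Traveler owes $360 (running OOP $360).
Bill 2, $658: deductible already satisfied, so traveler's share is 30% × $658 = $197.40. Traveler pays $197.40; OOP now $557.40.
Bill 3, $1,500: deductible met; 30% of $1,500 = $450. Traveler owes $450 (running OOP $1,007.40).
Bill 4, $2,728: deductible met; 30% of $2,728 = $818.40. That would push OOP to $1,825.80, over the $1,725 cap, so traveler pays $1,725 − $1,007.40 = $717.60.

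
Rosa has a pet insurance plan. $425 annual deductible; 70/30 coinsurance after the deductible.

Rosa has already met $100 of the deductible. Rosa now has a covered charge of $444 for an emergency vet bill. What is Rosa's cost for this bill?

Remaining deductible: $425 − $100 = $325.
After the $325 deductible portion, $444 − $325 = $119 is subject to coinsurance.
30% of $119 = $35.70 falls to the owner.
Owner responsibility: $325 + $35.70 = $360.70.

$360.70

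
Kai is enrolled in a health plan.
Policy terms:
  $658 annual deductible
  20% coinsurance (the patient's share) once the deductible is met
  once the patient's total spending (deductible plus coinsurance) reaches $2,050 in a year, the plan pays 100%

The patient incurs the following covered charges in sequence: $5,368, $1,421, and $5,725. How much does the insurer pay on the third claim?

Claim 1 ($5,368): $658 to deductible, leaving $4,710; 20% of $4,710 = $942. Patient pays $1,600; OOP now $1,600. Plan pays $5,368 − $1,600 = $3,768.
Claim 2 ($1,421): 20% coinsurance on $1,421 = $284.20. Cost to patient: $284.20. OOP to date $1,884.20. Plan pays $1,421 − $284.20 = $1,136.80.
Claim 3 ($5,725): deductible met; 20% of $5,725 = $1,145. Adding that to $1,884.20 gives $3,029.20, past the $2,050 cap; patient pays only $2,050 − $1,884.20 = $165.80. Plan pays $5,725 − $165.80 = $5,559.20.

$5,559.20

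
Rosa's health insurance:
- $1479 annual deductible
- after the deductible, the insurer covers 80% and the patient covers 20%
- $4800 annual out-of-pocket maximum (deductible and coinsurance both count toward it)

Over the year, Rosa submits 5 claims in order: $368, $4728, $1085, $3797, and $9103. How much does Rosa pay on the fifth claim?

$1621.20

Claim 1 ($368): fully absorbed by the deductible. Cost to patient: $368. OOP to date $368.
Claim 2 ($4728): $1111 finishes the deductible; $3617 goes to coinsurance; 20% of $3617 = $723.40. Patient owes $1834.40 (running OOP $2202.40).
Claim 3 ($1085): deductible met; 20% of $1085 = $217. Patient owes $217 (running OOP $2419.40).
Claim 4 ($3797): 20% coinsurance on $3797 = $759.40. Cost to patient: $759.40. OOP to date $3178.80.
Claim 5 ($9103): deductible met; 20% of $9103 = $1820.60. That would push OOP to $4999.40, over the $4800 cap, so patient pays $4800 − $3178.80 = $1621.20.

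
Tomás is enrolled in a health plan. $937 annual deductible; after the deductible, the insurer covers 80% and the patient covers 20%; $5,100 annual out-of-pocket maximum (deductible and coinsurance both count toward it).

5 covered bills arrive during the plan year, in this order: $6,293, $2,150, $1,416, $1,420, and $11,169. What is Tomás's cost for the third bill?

Claim 1 ($6,293): $937 finishes the deductible; $5,356 goes to coinsurance; patient's 20% is $1,071.20. Patient pays $2,008.20; OOP now $2,008.20.
Claim 2 ($2,150): deductible already satisfied, so patient's share is 20% × $2,150 = $430. Cost to patient: $430. OOP to date $2,438.20.
Claim 3 ($1,416): deductible met; 20% of $1,416 = $283.20. Patient owes $283.20 (running OOP $2,721.40).

$283.20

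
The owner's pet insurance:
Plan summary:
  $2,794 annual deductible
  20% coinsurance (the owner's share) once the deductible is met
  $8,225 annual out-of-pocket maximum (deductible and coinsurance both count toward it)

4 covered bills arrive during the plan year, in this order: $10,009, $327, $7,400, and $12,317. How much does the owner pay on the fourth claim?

Bill 1, $10,009: deductible takes $2,794, $7,215 remains; coinsurance $7,215 × 20% = $1,443. Owner owes $4,237 (running OOP $4,237).
Bill 2, $327: deductible already satisfied, so owner's share is 20% × $327 = $65.40. Cost to owner: $65.40. OOP to date $4,302.40.
Bill 3, $7,400: deductible already satisfied, so owner's share is 20% × $7,400 = $1,480. Owner pays $1,480; OOP now $5,782.40.
Bill 4, $12,317: deductible met; 20% of $12,317 = $2,463.40. OOP would hit $8,245.80 > $8,225, so the cap limits the owner to $8,225 − $5,782.40 = $2,442.60.

$2,442.60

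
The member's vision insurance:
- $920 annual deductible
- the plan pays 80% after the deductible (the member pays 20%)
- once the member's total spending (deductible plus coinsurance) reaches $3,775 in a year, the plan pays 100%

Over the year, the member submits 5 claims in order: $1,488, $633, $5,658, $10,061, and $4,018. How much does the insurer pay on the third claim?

$4,526.40

Bill 1, $1,488: deductible takes $920, $568 remains; 20% of $568 = $113.60. Member pays $1,033.60; OOP now $1,033.60. Insurer: $1,488 − $1,033.60 = $454.40.
Bill 2, $633: 20% coinsurance on $633 = $126.60. Member pays $126.60; OOP now $1,160.20. Insurer: $633 − $126.60 = $506.40.
Bill 3, $5,658: deductible already satisfied, so member's share is 20% × $5,658 = $1,131.60. Cost to member: $1,131.60. OOP to date $2,291.80. Insurer: $5,658 − $1,131.60 = $4,526.40.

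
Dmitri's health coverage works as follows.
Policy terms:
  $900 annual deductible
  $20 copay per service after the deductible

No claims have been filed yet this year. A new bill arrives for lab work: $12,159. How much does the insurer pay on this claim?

The full $900 deductible is still open; $900 of this bill applies to it.
After the $900 deductible portion, $12,159 − $900 = $11,259 is subject to the copay.
Copay on this service: $20.
So the patient owes $900 + $20 = $920.
Insurer pays the balance: $12,159 − $920 = $11,239.

$11,239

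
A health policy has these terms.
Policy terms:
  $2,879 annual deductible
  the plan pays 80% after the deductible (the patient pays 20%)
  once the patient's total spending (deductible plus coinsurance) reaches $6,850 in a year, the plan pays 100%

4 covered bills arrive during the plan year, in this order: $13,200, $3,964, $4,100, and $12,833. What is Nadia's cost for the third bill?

Claim 1 — $13,200: deductible takes $2,879, $10,321 remains; patient's 20% is $2,064.20. Patient owes $4,943.20 (running OOP $4,943.20).
Claim 2 — $3,964: deductible already satisfied, so patient's share is 20% × $3,964 = $792.80. Cost to patient: $792.80. OOP to date $5,736.
Claim 3 — $4,100: deductible already satisfied, so patient's share is 20% × $4,100 = $820. Patient pays $820; OOP now $6,556.

$820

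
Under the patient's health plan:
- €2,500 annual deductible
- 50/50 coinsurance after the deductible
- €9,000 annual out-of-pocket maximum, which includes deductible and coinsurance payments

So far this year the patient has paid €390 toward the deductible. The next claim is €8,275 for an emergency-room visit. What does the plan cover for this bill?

€3,082.50

Remaining deductible: €2,500 − €390 = €2,110.
After the €2,110 deductible portion, €8,275 − €2,110 = €6,165 is subject to coinsurance.
Coinsurance: €6,165 × 50% = €3,082.50.
So the patient owes €2,110 + €3,082.50 = €5,192.50 before any cap.
Cumulative spending €390 + €5,192.50 = €5,582.50 stays under the €9,000 maximum.
Insurer pays the balance: €8,275 − €5,192.50 = €3,082.50.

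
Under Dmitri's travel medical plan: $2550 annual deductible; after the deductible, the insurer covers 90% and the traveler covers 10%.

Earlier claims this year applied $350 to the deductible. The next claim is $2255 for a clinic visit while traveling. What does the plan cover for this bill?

Remaining deductible: $2550 − $350 = $2200.
After the $2200 deductible portion, $2255 − $2200 = $55 is subject to coinsurance.
Traveler's 10% share of $55 is $5.50.
Traveler responsibility: $2200 + $5.50 = $2205.50.
The insurer covers the remainder: $2255 − $2205.50 = $49.50.

$49.50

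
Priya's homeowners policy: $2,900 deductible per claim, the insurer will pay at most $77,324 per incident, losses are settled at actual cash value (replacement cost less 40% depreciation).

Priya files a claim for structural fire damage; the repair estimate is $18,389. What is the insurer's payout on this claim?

$8,133.40

Depreciate 40%: the covered value is $18,389 × 0.6 = $11,033.40.
After the deductible, $11,033.40 − $2,900 = $8,133.40 remains.
That's under the $77,324 cap, so the insurer reimburses the full $8,133.40.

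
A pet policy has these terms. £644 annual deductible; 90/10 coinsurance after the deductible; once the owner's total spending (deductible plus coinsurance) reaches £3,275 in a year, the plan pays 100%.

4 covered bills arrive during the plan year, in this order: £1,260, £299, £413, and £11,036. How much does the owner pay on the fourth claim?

£1,103.60

#1 (£1,260): £644 finishes the deductible; £616 goes to coinsurance; 10% of £616 = £61.60. Owner pays £705.60; OOP now £705.60.
#2 (£299): deductible already satisfied, so owner's share is 10% × £299 = £29.90. Owner owes £29.90 (running OOP £735.50).
#3 (£413): deductible met; 10% of £413 = £41.30. Owner owes £41.30 (running OOP £776.80).
#4 (£11,036): deductible already satisfied, so owner's share is 10% × £11,036 = £1,103.60. Owner owes £1,103.60 (running OOP £1,880.40).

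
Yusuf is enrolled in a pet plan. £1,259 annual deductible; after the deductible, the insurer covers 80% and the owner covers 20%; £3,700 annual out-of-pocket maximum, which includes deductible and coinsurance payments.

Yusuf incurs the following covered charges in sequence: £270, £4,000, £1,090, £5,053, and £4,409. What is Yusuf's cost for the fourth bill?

#1 (£270): entire amount goes to the deductible. Cost to owner: £270. OOP to date £270.
#2 (£4,000): £989 to deductible, leaving £3,011; coinsurance £3,011 × 20% = £602.20. Cost to owner: £1,591.20. OOP to date £1,861.20.
#3 (£1,090): deductible met; 20% of £1,090 = £218. Cost to owner: £218. OOP to date £2,079.20.
#4 (£5,053): deductible already satisfied, so owner's share is 20% × £5,053 = £1,010.60. Cost to owner: £1,010.60. OOP to date £3,089.80.

£1,010.60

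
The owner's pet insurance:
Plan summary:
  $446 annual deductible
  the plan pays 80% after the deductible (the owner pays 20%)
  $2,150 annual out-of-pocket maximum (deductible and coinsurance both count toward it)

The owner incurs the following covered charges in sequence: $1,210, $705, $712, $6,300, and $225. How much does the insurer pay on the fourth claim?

Bill 1, $1,210: deductible takes $446, $764 remains; owner's 20% is $152.80. Owner pays $598.80; OOP now $598.80. Plan pays $1,210 − $598.80 = $611.20.
Bill 2, $705: deductible met; 20% of $705 = $141. Owner pays $141; OOP now $739.80. Plan pays $705 − $141 = $564.
Bill 3, $712: 20% coinsurance on $712 = $142.40. Owner pays $142.40; OOP now $882.20. Plan pays $712 − $142.40 = $569.60.
Bill 4, $6,300: deductible met; 20% of $6,300 = $1,260. Owner pays $1,260; OOP now $2,142.20. Plan pays $6,300 − $1,260 = $5,040.

$5,040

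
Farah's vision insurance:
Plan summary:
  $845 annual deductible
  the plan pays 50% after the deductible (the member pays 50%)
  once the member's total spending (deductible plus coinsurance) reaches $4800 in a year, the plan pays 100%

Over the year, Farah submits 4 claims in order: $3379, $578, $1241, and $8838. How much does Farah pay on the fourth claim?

Bill 1, $3379: deductible takes $845, $2534 remains; coinsurance $2534 × 50% = $1267. Member pays $2112; OOP now $2112.
Bill 2, $578: deductible already satisfied, so member's share is 50% × $578 = $289. Cost to member: $289. OOP to date $2401.
Bill 3, $1241: deductible already satisfied, so member's share is 50% × $1241 = $620.50. Member pays $620.50; OOP now $3021.50.
Bill 4, $8838: deductible already satisfied, so member's share is 50% × $8838 = $4419. That would push OOP to $7440.50, over the $4800 cap, so member pays $4800 − $3021.50 = $1778.50.

$1778.50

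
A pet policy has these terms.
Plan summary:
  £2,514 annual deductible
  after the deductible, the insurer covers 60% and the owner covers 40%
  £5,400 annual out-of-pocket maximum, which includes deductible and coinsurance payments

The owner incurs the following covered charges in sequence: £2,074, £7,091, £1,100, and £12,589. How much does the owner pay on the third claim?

Claim 1 (£2,074): all of it applies to the deductible. Cost to owner: £2,074. OOP to date £2,074.
Claim 2 (£7,091): £440 finishes the deductible; £6,651 goes to coinsurance; coinsurance £6,651 × 40% = £2,660.40. Owner owes £3,100.40 (running OOP £5,174.40).
Claim 3 (£1,100): deductible already satisfied, so owner's share is 40% × £1,100 = £440. That would push OOP to £5,614.40, over the £5,400 cap, so owner pays £5,400 − £5,174.40 = £225.60.

£225.60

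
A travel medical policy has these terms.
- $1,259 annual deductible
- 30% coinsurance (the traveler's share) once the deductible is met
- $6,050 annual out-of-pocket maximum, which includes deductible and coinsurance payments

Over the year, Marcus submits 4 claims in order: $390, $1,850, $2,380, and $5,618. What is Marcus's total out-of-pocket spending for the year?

#1 ($390): all of it applies to the deductible. Cost to traveler: $390. OOP to date $390.
#2 ($1,850): $869 to deductible, leaving $981; traveler's 30% is $294.30. Cost to traveler: $1,163.30. OOP to date $1,553.30.
#3 ($2,380): 30% coinsurance on $2,380 = $714. Traveler pays $714; OOP now $2,267.30.
#4 ($5,618): 30% coinsurance on $5,618 = $1,685.40. Traveler owes $1,685.40 (running OOP $3,952.70).
Total paid by the traveler: $390 + $1,163.30 + $714 + $1,685.40 = $3,952.70.

$3,952.70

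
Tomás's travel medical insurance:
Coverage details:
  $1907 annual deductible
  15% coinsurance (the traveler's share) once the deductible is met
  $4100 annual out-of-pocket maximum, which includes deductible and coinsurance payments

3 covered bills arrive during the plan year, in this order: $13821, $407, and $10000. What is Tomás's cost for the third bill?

$344.85

Claim 1 ($13821): $1907 finishes the deductible; $11914 goes to coinsurance; traveler's 15% is $1787.10. Traveler pays $3694.10; OOP now $3694.10.
Claim 2 ($407): deductible met; 15% of $407 = $61.05. Traveler owes $61.05 (running OOP $3755.15).
Claim 3 ($10000): 15% coinsurance on $10000 = $1500. OOP would hit $5255.15 > $4100, so the cap limits the traveler to $4100 − $3755.15 = $344.85.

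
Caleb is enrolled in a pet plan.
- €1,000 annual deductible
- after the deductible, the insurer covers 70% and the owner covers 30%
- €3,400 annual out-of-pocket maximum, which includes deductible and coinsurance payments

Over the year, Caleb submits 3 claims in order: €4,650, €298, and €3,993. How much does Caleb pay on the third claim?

€1,197.90

#1 (€4,650): deductible takes €1,000, €3,650 remains; owner's 30% is €1,095. Owner pays €2,095; OOP now €2,095.
#2 (€298): 30% coinsurance on €298 = €89.40. Cost to owner: €89.40. OOP to date €2,184.40.
#3 (€3,993): deductible already satisfied, so owner's share is 30% × €3,993 = €1,197.90. Owner pays €1,197.90; OOP now €3,382.30.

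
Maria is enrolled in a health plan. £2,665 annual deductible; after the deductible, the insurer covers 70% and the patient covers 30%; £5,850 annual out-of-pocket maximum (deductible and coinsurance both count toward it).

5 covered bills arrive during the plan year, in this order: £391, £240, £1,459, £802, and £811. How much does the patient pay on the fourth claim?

£643.10

Claim 1 — £391: all of it applies to the deductible. Patient owes £391 (running OOP £391).
Claim 2 — £240: entire amount goes to the deductible. Patient owes £240 (running OOP £631).
Claim 3 — £1,459: entire amount goes to the deductible. Patient owes £1,459 (running OOP £2,090).
Claim 4 — £802: £575 finishes the deductible; £227 goes to coinsurance; patient's 30% is £68.10. Patient pays £643.10; OOP now £2,733.10.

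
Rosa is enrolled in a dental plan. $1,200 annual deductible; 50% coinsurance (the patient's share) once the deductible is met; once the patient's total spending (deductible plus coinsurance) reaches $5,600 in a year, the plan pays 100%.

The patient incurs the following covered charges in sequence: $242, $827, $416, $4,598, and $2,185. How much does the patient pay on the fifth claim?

$1,092.50

#1 ($242): all of it applies to the deductible. Cost to patient: $242. OOP to date $242.
#2 ($827): all of it applies to the deductible. Patient pays $827; OOP now $1,069.
#3 ($416): $131 to deductible, leaving $285; coinsurance $285 × 50% = $142.50. Patient pays $273.50; OOP now $1,342.50.
#4 ($4,598): 50% coinsurance on $4,598 = $2,299. Patient pays $2,299; OOP now $3,641.50.
#5 ($2,185): deductible already satisfied, so patient's share is 50% × $2,185 = $1,092.50. Cost to patient: $1,092.50. OOP to date $4,734.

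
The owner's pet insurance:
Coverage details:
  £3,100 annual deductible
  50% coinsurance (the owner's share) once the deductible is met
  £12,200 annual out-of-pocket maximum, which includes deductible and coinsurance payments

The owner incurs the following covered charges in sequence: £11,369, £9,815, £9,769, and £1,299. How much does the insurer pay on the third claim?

£9,711

Claim 1 (£11,369): £3,100 finishes the deductible; £8,269 goes to coinsurance; 50% of £8,269 = £4,134.50. Cost to owner: £7,234.50. OOP to date £7,234.50. Plan pays £11,369 − £7,234.50 = £4,134.50.
Claim 2 (£9,815): deductible met; 50% of £9,815 = £4,907.50. Cost to owner: £4,907.50. OOP to date £12,142. Insurer: £9,815 − £4,907.50 = £4,907.50.
Claim 3 (£9,769): deductible met; 50% of £9,769 = £4,884.50. That would push OOP to £17,026.50, over the £12,200 cap, so owner pays £12,200 − £12,142 = £58. Insurer: £9,769 − £58 = £9,711.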